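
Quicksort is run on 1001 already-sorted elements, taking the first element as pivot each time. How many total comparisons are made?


Sum of comparisons per partition:
1000 + 999 + ... + 1 + 0
= 1001 * (1001 - 1) / 2
= 1001 * 1000 / 2
= 500500


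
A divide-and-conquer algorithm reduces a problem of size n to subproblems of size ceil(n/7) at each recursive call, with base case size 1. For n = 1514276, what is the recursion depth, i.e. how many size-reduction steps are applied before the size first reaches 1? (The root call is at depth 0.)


Each step divides the size by 7 (rounding up); after k steps the size is ceil(n/7^k), which equals 1 exactly when 7^k >= n.
So the depth is the smallest k with 7^k >= 1514276, i.e. ceil(log_7(1514276)).
7^7 = 823543 < 1514276 <= 5764801 = 7^8
Recursion depth = 8


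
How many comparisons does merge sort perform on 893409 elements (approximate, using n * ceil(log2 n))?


Recursion depth: ceil(log2(893409)) = 20
Each recursion level merges n = 893409 elements
Total = 893409 * 20 = 17868180


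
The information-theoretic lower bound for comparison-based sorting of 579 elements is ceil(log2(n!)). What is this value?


A binary decision tree of height h has at most 2^h leaves and needs at least n! of them, so h >= ceil(log2(n!)).
579! is far too large to multiply out, so use Stirling's series:
  ln(n!) ~ n ln n - n + (1/2) ln(2 pi n) + 1/(12n)  (error below 1/(360 n^3), negligible here)
  ln(579) = 6.3613025
  n ln n = 579 * 6.3613025 = 3683.1941
  (1/2) ln(2 pi * 579) = (1/2) ln(3637.9643) = 4.0996
  1/(12*579) = 0.0001
  ln(579!) ~ 3683.1941 - 579 + 4.0996 + 0.0001 = 3108.2938
Convert to base 2: log2(579!) = 3108.2938 / ln 2 = 3108.2938 / 0.69314718 = 4484.3201
ceil(4484.3201) = 4485


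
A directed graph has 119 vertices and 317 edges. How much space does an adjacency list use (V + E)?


Adjacency list: one list head per vertex + one entry per edge
Vertex heads: 119
Edge entries: 317
Total = 119 + 317 = 436


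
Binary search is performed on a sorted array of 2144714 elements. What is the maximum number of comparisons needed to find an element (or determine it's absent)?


Binary search halves the search space each comparison:
  Step 1: search space = 2144714 -> 1072357
  Step 2: search space = 1072357 -> 536178
  Step 3: search space = 536178 -> 268089
  Step 4: search space = 268089 -> 134044
  Step 5: search space = 134044 -> 67022
  Step 6: search space = 67022 -> 33511
  Step 7: search space = 33511 -> 16755
  Step 8: search space = 16755 -> 8377
  Step 9: search space = 8377 -> 4188
  Step 10: search space = 4188 -> 2094
  Step 11: search space = 2094 -> 1047
  Step 12: search space = 1047 -> 523
  Step 13: search space = 523 -> 261
  Step 14: search space = 261 -> 130
  Step 15: search space = 130 -> 65
  Step 16: search space = 65 -> 32
  Step 17: search space = 32 -> 16
  Step 18: search space = 16 -> 8
  Step 19: search space = 8 -> 4
  Step 20: search space = 4 -> 2
  Step 21: search space = 2 -> 1
  Step 22: search space = 1 (final check)
Maximum comparisons = floor(log2(2144714)) + 1 = 21 + 1 = 22


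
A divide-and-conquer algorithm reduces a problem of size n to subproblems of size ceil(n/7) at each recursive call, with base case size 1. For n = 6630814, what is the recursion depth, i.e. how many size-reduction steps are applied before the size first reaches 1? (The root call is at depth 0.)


Each step divides the size by 7 (rounding up); after k steps the size is ceil(n/7^k), which equals 1 exactly when 7^k >= n.
So the depth is the smallest k with 7^k >= 6630814, i.e. ceil(log_7(6630814)).
7^8 = 5764801 < 6630814 <= 40353607 = 7^9
Recursion depth = 9


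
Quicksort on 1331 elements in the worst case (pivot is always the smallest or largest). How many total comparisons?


In the worst case, each partition step picks the worst pivot:
  Partition 1: 1330 comparisons (n-1 elements to compare)
  Partition 2: 1329 comparisons
  Partition 3: 1328 comparisons
  Partition 4: 1327 comparisons
  Partition 5: 1326 comparisons
  ...
  Last partition: 0 comparisons
Total = (n-1) + (n-2) + ... + 1 + 0 = n*(n-1)/2
= 1331*1330/2 = 885115


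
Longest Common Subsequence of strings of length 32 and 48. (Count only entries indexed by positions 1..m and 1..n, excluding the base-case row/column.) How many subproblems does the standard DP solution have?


DP table indexed by positions in both strings.
First string: 32 positions
Second string: 48 positions
Total = 32 * 48 = 1536


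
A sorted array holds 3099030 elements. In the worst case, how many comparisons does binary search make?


Halving sequence: 3099030 -> 1549515 -> 774757 -> 387378 -> 193689 -> 96844 -> 48422 -> 24211 -> 12105 -> 6052 -> 3026 -> 1513 -> 756 -> 378 -> 189 -> 94 -> 47 -> 23 -> 11 -> 5 -> 2 -> 1
Number of halvings = 21
Max comparisons = 21 + 1 = 22


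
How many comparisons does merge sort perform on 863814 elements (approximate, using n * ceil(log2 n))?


Recursion depth: ceil(log2(863814)) = 20
Each recursion level merges n = 863814 elements
Total = 863814 * 20 = 17276280


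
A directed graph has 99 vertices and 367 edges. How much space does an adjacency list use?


Adjacency list: one list head per vertex + one entry per edge
Vertex heads: 99
Edge entries: 367
Total = 99 + 367 = 466


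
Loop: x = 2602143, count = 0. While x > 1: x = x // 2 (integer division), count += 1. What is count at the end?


The variable x halves each step:
x = 2602143 -> 1301071 -> 650535 -> 325267 -> 162633 -> 81316 -> 40658 -> 20329 -> 10164 -> 5082 -> 2541 -> 1270 -> 635 -> 317 -> 158 -> 79 -> 39 -> 19 -> 9 -> 4 -> 2 -> 1
Number of halvings = floor(log2(2602143)) = 21


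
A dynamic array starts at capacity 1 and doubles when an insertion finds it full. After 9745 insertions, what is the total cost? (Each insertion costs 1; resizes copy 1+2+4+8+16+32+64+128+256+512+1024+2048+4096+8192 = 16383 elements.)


Insertion cost: 9745 (one per element)
Resizes occur just before inserting elements 2, 3, 5, 9, ...
Elements copied at each resize: 1 + 2 + 4 + 8 + 16 + 32 + 64 + 128 + 256 + 512 + 1024 + 2048 + 4096 + 8192
Sum of copies = 16383 (geometric series: 2^k - 1)
Total = 9745 + 16383 = 26128


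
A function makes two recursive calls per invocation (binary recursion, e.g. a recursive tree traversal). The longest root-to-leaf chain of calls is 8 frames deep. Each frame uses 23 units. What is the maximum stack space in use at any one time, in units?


Binary recursion: the two calls run one after the other, so only one root-to-leaf chain of frames is on the stack at a time.
Maximum depth (longest chain) = 8 frames
Each frame = 23 units
Max stack space = 8 * 23 = 184


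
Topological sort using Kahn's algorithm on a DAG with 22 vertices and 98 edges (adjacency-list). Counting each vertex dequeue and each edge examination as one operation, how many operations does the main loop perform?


Kahn's algorithm:
  1. Compute in-degrees: O(V + E)
  2. Process queue: each vertex dequeued once (O(V))
     each edge examined once (O(E))
Total = V + E = 22 + 98 = 120


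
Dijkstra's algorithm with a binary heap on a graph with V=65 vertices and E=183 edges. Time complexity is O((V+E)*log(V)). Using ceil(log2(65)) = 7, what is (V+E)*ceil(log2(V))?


Dijkstra with a binary heap: each vertex is extracted once, each edge may relax once.
Each heap operation costs O(log V).
V + E = 65 + 183 = 248
ceil(log2(65)) = 7 (since 2^6 = 64 < 65 <= 128 = 2^7)
Total heap work = (V+E) * ceil(log2(V)) = 248 * 7 = 1736


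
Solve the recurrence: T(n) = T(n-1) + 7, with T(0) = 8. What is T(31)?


Unrolling the recurrence:
T(31) = T(30) + 7
       = T(29) + 7 + 7
       = T(28) + 7*3
       ...
       = T(0) + 7*31
       = 8 + 217 = 225


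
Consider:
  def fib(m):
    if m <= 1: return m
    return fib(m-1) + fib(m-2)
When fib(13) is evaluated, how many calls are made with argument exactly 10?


Let N(m) = number of times fib(m) is called while evaluating fib(13).
N(13) = 1 (the initial call).
N(12) = 1 (only fib(13) calls it).
For 1 <= m <= 11: fib(m) is called by fib(m+1) and fib(m+2), so
  N(m) = N(m+1) + N(m+2).
fib(0) is called only by fib(2), so N(0) = N(2).
Walk down from m=13:
  N(13)=1, N(12)=1, N(11)=2, N(10)=3
N(10) = 3


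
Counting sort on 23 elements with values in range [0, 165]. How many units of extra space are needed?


Output array size: 23 (to store sorted result)
Count array size: 166 (one slot per possible value, range 0 to 165)
Total extra space = 23 + 166 = 189


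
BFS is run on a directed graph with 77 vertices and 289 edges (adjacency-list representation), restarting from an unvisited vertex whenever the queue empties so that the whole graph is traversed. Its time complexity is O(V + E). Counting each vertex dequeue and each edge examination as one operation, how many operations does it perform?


A full BFS traversal dequeues each vertex exactly once and examines each directed edge exactly once.
V = 77 (vertex processing cost)
E = 289 (edge examination cost)
Total operations proportional to V + E = 77 + 289 = 366


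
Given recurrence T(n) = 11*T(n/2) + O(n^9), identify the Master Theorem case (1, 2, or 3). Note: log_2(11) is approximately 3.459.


Master Theorem parameters: a=11, b=2, c=9
log_b(a) = 3.459
Compare b^c with a: 2^9 = 512 > 11, so c > log_b(a).
Comparing c=9 vs log_b(a)=3.459:
9 > 3.459 => Case 3
Result: T(n) = O(n^9)
Master Theorem case = 3


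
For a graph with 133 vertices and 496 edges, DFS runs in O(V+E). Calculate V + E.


A full DFS traversal visits each vertex once and examines each edge once.
V = 133
E = 496
Sum = 133 + 496 = 629


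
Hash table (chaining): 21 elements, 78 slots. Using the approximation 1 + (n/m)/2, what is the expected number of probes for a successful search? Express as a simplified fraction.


Computing expected probes:
alpha = 21/78
= 1 + alpha/2
= 1 + 21/(2*78)
= (2*78 + 21) / (2*78)
= 177/156 = 59/52


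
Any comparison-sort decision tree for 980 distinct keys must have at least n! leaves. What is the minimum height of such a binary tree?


A binary decision tree of height h has at most 2^h leaves and needs at least n! of them, so h >= ceil(log2(n!)).
980! is far too large to multiply out, so use Stirling's series:
  ln(n!) ~ n ln n - n + (1/2) ln(2 pi n) + 1/(12n)  (error below 1/(360 n^3), negligible here)
  ln(980) = 6.8875526
  n ln n = 980 * 6.8875526 = 6749.8015
  (1/2) ln(2 pi * 980) = (1/2) ln(6157.5216) = 4.3627
  1/(12*980) = 0.0001
  ln(980!) ~ 6749.8015 - 980 + 4.3627 + 0.0001 = 5774.1643
Convert to base 2: log2(980!) = 5774.1643 / ln 2 = 5774.1643 / 0.69314718 = 8330.3582
ceil(8330.3582) = 8331


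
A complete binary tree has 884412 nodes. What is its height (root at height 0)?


In a complete binary tree, level k holds nodes 2^k .. 2^(k+1)-1 (1-indexed).
Height = floor(log2(n)) = floor(log2(884412)) = 19
Check: 2^19 = 524288 <= 884412 < 1048576 = 2^20


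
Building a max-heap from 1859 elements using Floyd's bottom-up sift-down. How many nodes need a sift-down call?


In a heap of 1859 elements (0-indexed array):
  Last element index: 1858
  Parent of last element: floor((1858 - 1) / 2) = 928
  Internal nodes: indices 0 to 928
  Count = floor(1859/2) = 929


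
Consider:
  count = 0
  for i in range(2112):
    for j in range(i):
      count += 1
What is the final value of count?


For each i, the inner loop runs i times:
  i=0: inner runs 0 times
  i=1: inner runs 1 time
  i=2: inner runs 2 times
  i=3: inner runs 3 times
  i=4: inner runs 4 times
  i=5: inner runs 5 times
  i=6: inner runs 6 times
  i=7: inner runs 7 times
  ...
Total = 0 + 1 + 2 + ... + 2111 = 2112*(2112-1)/2 = 2229216


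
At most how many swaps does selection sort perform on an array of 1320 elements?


Each of the 1319 passes places one element in its final position.
Pass 1: swap minimum into position 0
Pass 2: swap minimum of remaining into position 1
...
Pass 1319: last two elements, one swap
Maximum swaps = 1320 - 1 = 1319


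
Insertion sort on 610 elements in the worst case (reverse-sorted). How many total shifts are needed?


In the worst case (reverse-sorted), each element shifts past all previous:
  Element 1: 1 shifts
  Element 2: 2 shifts
  Element 3: 3 shifts
  Element 4: 4 shifts
  Element 5: 5 shifts
  ...
  Element 609: 609 shifts
Total = 1 + 2 + ... + 609
= 610*(610-1)/2 = 185745


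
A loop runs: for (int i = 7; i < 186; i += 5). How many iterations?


Loop starts at i = 7, increments by 5, stops when i >= 186.
Number of iterations = ceil((186 - 7) / 5)
= ceil(179 / 5)
= 36


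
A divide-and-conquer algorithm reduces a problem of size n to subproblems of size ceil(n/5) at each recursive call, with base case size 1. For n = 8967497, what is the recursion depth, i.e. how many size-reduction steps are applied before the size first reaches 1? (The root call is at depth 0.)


Each step divides the size by 5 (rounding up); after k steps the size is ceil(n/5^k), which equals 1 exactly when 5^k >= n.
So the depth is the smallest k with 5^k >= 8967497, i.e. ceil(log_5(8967497)).
5^9 = 1953125 < 8967497 <= 9765625 = 5^10
Recursion depth = 10


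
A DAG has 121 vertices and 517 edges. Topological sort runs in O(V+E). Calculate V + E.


V = 121 (vertex processing)
E = 517 (edge processing)
V + E = 121 + 517 = 638


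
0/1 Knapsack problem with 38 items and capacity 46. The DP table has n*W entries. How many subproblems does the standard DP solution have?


The DP table is indexed by (item, capacity).
Rows: 38 items
Columns: 46 capacity values (1 to W)
Total subproblems = 38 * 46 = 1748


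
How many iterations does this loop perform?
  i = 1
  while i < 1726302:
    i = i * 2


The loop variable doubles each iteration:
i = 1 -> 2 -> 4 -> 8 -> 16 -> 32 -> 64 -> 128 -> 256 -> 512 -> 1024 -> 2048 -> 4096 -> 8192 -> 16384 -> 32768 -> 65536 -> 131072 -> 262144 -> 524288 -> 1048576 -> 2097152 (stop, 2097152 >= 1726302)
Number of doublings = ceil(log2(1726302)) = 21


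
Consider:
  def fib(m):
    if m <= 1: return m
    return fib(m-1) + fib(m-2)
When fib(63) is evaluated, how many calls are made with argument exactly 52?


Let N(m) = number of times fib(m) is called while evaluating fib(63).
N(63) = 1 (the initial call).
N(62) = 1 (only fib(63) calls it).
For 1 <= m <= 61: fib(m) is called by fib(m+1) and fib(m+2), so
  N(m) = N(m+1) + N(m+2).
fib(0) is called only by fib(2), so N(0) = N(2).
Walk down from m=63:
  N(63)=1, N(62)=1, N(61)=2, N(60)=3, N(59)=5, N(58)=8, N(57)=13, N(56)=21, N(55)=34, N(54)=55, N(53)=89, N(52)=144
N(52) = 144


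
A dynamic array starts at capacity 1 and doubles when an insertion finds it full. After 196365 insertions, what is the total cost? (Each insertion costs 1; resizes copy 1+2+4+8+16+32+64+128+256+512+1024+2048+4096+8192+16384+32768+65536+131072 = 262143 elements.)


Insertion cost: 196365 (one per element)
Resizes occur just before inserting elements 2, 3, 5, 9, ...
Elements copied at each resize: 1 + 2 + 4 + 8 + 16 + 32 + 64 + 128 + 256 + 512 + 1024 + 2048 + 4096 + 8192 + 16384 + 32768 + 65536 + 131072
Sum of copies = 262143 (geometric series: 2^k - 1)
Total = 196365 + 262143 = 458508


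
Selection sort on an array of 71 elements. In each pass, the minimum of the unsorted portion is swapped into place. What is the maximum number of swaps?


Selection sort performs one swap per pass:
  Pass 1: find min in positions 0 to 70, swap with position 0
  Pass 2: find min in positions 1 to 70, swap with position 1
  Pass 3: find min in positions 2 to 70, swap with position 2
  Pass 4: find min in positions 3 to 70, swap with position 3
  Pass 5: find min in positions 4 to 70, swap with position 4
  ... (65 more passes)
Total passes (and swaps) = n - 1 = 71 - 1 = 70


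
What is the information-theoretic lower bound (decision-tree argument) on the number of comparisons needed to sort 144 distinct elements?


A binary decision tree of height h has at most 2^h leaves and needs at least n! of them, so h >= ceil(log2(n!)).
144! is far too large to multiply out, so use Stirling's series:
  ln(n!) ~ n ln n - n + (1/2) ln(2 pi n) + 1/(12n)  (error below 1/(360 n^3), negligible here)
  ln(144) = 4.9698133
  n ln n = 144 * 4.9698133 = 715.6531
  (1/2) ln(2 pi * 144) = (1/2) ln(904.7787) = 3.4038
  1/(12*144) = 0.0006
  ln(144!) ~ 715.6531 - 144 + 3.4038 + 0.0006 = 575.0575
Convert to base 2: log2(144!) = 575.0575 / ln 2 = 575.0575 / 0.69314718 = 829.6326
ceil(829.6326) = 830


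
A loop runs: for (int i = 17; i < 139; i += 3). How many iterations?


Loop starts at i = 17, increments by 3, stops when i >= 139.
Number of iterations = ceil((139 - 17) / 3)
= ceil(122 / 3)
= 41


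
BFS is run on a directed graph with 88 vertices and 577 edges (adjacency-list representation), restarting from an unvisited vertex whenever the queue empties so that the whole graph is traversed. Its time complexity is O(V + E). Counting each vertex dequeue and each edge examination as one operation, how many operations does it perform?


A full BFS traversal dequeues each vertex exactly once and examines each directed edge exactly once.
V = 88 (vertex processing cost)
E = 577 (edge examination cost)
Total operations proportional to V + E = 88 + 577 = 665


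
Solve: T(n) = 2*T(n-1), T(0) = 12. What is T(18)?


Unrolling:
T(18) = 2*T(17) = 2^2*T(16) = ... = 2^18*T(0)
= 2^18 * 12
= 262144 * 12 = 3145728


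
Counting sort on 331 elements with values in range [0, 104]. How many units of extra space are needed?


Output array size: 331 (to store sorted result)
Count array size: 105 (one slot per possible value, range 0 to 104)
Total extra space = 331 + 105 = 436


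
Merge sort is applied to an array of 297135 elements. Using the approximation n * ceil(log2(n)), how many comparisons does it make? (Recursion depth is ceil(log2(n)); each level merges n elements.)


Merge sort divides the array into halves recursively.
Number of levels = ceil(log2(297135)) = 19
At each level, approximately n = 297135 comparisons are needed for merging.
Total comparisons ~ n * ceil(log2(n)) = 297135 * 19 = 5645565


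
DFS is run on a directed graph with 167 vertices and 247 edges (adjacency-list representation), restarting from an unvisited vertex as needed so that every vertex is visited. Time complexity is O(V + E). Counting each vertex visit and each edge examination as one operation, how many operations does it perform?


A full DFS traversal processes each vertex exactly once (push/pop on stack).
Each directed edge is examined once.
V = 167, E = 247
V + E = 414


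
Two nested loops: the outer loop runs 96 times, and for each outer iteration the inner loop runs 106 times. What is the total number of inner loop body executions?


Outer loop: 96 iterations
Inner loop: 106 iterations per outer iteration
Total = 96 * 106 = 10176


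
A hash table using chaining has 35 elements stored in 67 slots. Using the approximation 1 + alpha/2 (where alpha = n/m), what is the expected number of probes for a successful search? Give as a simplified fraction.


Load factor alpha = n/m = 35/67
Expected probes = 1 + alpha/2 = 1 + 35/(2*67)
= 1 + 35/134
= 134/134 + 35/134
= 169/134


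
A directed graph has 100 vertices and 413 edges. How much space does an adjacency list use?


Adjacency list: one list head per vertex + one entry per edge
Vertex heads: 100
Edge entries: 413
Total = 100 + 413 = 513


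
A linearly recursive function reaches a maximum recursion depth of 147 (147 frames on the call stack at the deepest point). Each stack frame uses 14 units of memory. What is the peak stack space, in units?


Maximum recursion depth = 147 frames
Memory per frame = 14 units
Total stack space = depth * frame_size
= 147 * 14 = 2058


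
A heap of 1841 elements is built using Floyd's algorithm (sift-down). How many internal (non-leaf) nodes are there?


Leaf nodes occupy roughly half the array.
Sift-down is called for each internal node, starting from the last one.
Internal nodes = floor(n/2) = floor(1841/2) = 920


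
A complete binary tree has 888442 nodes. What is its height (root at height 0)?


In a complete binary tree, level k holds nodes 2^k .. 2^(k+1)-1 (1-indexed).
Height = floor(log2(n)) = floor(log2(888442)) = 19
Check: 2^19 = 524288 <= 888442 < 1048576 = 2^20


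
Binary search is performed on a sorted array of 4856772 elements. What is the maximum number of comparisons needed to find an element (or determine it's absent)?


Binary search halves the search space each comparison:
  Step 1: search space = 4856772 -> 2428386
  Step 2: search space = 2428386 -> 1214193
  Step 3: search space = 1214193 -> 607096
  Step 4: search space = 607096 -> 303548
  Step 5: search space = 303548 -> 151774
  Step 6: search space = 151774 -> 75887
  Step 7: search space = 75887 -> 37943
  Step 8: search space = 37943 -> 18971
  Step 9: search space = 18971 -> 9485
  Step 10: search space = 9485 -> 4742
  Step 11: search space = 4742 -> 2371
  Step 12: search space = 2371 -> 1185
  Step 13: search space = 1185 -> 592
  Step 14: search space = 592 -> 296
  Step 15: search space = 296 -> 148
  Step 16: search space = 148 -> 74
  Step 17: search space = 74 -> 37
  Step 18: search space = 37 -> 18
  Step 19: search space = 18 -> 9
  Step 20: search space = 9 -> 4
  Step 21: search space = 4 -> 2
  Step 22: search space = 2 -> 1
  Step 23: search space = 1 (final check)
Maximum comparisons = floor(log2(4856772)) + 1 = 22 + 1 = 23


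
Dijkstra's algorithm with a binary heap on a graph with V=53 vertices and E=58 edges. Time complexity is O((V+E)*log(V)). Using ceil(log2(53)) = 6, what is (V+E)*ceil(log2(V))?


Dijkstra with a binary heap: each vertex is extracted once, each edge may relax once.
Each heap operation costs O(log V).
V + E = 53 + 58 = 111
ceil(log2(53)) = 6 (since 2^5 = 32 < 53 <= 64 = 2^6)
Total heap work = (V+E) * ceil(log2(V)) = 111 * 6 = 666


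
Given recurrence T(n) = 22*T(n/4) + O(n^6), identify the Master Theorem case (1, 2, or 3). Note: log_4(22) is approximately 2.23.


Master Theorem parameters: a=22, b=4, c=6
log_b(a) = 2.23
Compare b^c with a: 4^6 = 4096 > 22, so c > log_b(a).
Comparing c=6 vs log_b(a)=2.23:
6 > 2.23 => Case 3
Result: T(n) = O(n^6)
Master Theorem case = 3


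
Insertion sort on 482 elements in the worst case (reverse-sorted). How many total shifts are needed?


In the worst case (reverse-sorted), each element shifts past all previous:
  Element 1: 1 shifts
  Element 2: 2 shifts
  Element 3: 3 shifts
  Element 4: 4 shifts
  Element 5: 5 shifts
  ...
  Element 481: 481 shifts
Total = 1 + 2 + ... + 481
= 482*(482-1)/2 = 115921


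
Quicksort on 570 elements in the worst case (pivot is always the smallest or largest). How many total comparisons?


In the worst case, each partition step picks the worst pivot:
  Partition 1: 569 comparisons (n-1 elements to compare)
  Partition 2: 568 comparisons
  Partition 3: 567 comparisons
  Partition 4: 566 comparisons
  Partition 5: 565 comparisons
  ...
  Last partition: 0 comparisons
Total = (n-1) + (n-2) + ... + 1 + 0 = n*(n-1)/2
= 570*569/2 = 162165


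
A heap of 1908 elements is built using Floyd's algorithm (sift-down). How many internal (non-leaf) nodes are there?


Leaf nodes occupy roughly half the array.
Sift-down is called for each internal node, starting from the last one.
Internal nodes = floor(n/2) = floor(1908/2) = 954


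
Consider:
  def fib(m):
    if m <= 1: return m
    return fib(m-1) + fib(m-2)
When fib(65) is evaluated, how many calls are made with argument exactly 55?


Let N(m) = number of times fib(m) is called while evaluating fib(65).
N(65) = 1 (the initial call).
N(64) = 1 (only fib(65) calls it).
For 1 <= m <= 63: fib(m) is called by fib(m+1) and fib(m+2), so
  N(m) = N(m+1) + N(m+2).
fib(0) is called only by fib(2), so N(0) = N(2).
Walk down from m=65:
  N(65)=1, N(64)=1, N(63)=2, N(62)=3, N(61)=5, N(60)=8, N(59)=13, N(58)=21, N(57)=34, N(56)=55, N(55)=89
N(55) = 89


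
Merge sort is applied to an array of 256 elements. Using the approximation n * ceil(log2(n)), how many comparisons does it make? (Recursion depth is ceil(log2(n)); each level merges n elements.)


Merge sort divides the array into halves recursively.
Number of levels = ceil(log2(256)) = 8
At each level, approximately n = 256 comparisons are needed for merging.
Total comparisons ~ n * ceil(log2(n)) = 256 * 8 = 2048


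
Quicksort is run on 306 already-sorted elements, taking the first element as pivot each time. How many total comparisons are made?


Sum of comparisons per partition:
305 + 304 + ... + 1 + 0
= 306 * (306 - 1) / 2
= 306 * 305 / 2
= 46665


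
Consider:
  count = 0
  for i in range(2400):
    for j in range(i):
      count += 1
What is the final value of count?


For each i, the inner loop runs i times:
  i=0: inner runs 0 times
  i=1: inner runs 1 time
  i=2: inner runs 2 times
  i=3: inner runs 3 times
  i=4: inner runs 4 times
  i=5: inner runs 5 times
  i=6: inner runs 6 times
  i=7: inner runs 7 times
  ...
Total = 0 + 1 + 2 + ... + 2399 = 2400*(2400-1)/2 = 2878800


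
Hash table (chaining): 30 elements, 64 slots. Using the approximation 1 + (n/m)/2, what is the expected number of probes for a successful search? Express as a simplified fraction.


Computing expected probes:
alpha = 30/64
= 1 + alpha/2
= 1 + 30/(2*64)
= (2*64 + 30) / (2*64)
= 158/128 = 79/64


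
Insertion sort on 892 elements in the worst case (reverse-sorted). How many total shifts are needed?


In the worst case (reverse-sorted), each element shifts past all previous:
  Element 1: 1 shifts
  Element 2: 2 shifts
  Element 3: 3 shifts
  Element 4: 4 shifts
  Element 5: 5 shifts
  ...
  Element 891: 891 shifts
Total = 1 + 2 + ... + 891
= 892*(892-1)/2 = 397386


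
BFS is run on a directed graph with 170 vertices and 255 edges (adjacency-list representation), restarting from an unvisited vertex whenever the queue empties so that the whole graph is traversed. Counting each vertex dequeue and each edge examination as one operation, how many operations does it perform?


A full BFS traversal dequeues each vertex exactly once and examines each directed edge exactly once.
V = 170 (vertex processing cost)
E = 255 (edge examination cost)
Total operations proportional to V + E = 170 + 255 = 425


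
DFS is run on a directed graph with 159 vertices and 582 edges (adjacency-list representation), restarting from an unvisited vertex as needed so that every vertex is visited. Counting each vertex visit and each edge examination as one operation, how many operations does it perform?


A full DFS traversal processes each vertex exactly once (push/pop on stack).
Each directed edge is examined once.
V = 159, E = 582
V + E = 741


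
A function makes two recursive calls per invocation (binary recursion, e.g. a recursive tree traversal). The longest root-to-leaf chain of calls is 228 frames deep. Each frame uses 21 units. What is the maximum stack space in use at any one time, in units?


Binary recursion: the two calls run one after the other, so only one root-to-leaf chain of frames is on the stack at a time.
Maximum depth (longest chain) = 228 frames
Each frame = 21 units
Max stack space = 228 * 21 = 4788


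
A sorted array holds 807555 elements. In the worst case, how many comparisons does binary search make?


Halving sequence: 807555 -> 403777 -> 201888 -> 100944 -> 50472 -> 25236 -> 12618 -> 6309 -> 3154 -> 1577 -> 788 -> 394 -> 197 -> 98 -> 49 -> 24 -> 12 -> 6 -> 3 -> 1
Number of halvings = 19
Max comparisons = 19 + 1 = 20


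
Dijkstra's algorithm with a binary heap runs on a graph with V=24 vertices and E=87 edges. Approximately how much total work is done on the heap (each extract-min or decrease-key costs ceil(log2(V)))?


Dijkstra with a binary heap: each vertex is extracted once, each edge may relax once.
Each heap operation costs O(log V).
V + E = 24 + 87 = 111
ceil(log2(24)) = 5 (since 2^4 = 16 < 24 <= 32 = 2^5)
Total heap work = (V+E) * ceil(log2(V)) = 111 * 5 = 555


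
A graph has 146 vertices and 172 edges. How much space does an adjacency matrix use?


Adjacency matrix: V x V grid of entries
Space = V^2 = 146^2 = 146 * 146 = 21316


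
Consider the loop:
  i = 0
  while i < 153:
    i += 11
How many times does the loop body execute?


Starting at i = 0, each iteration adds 11.
Iterations until i >= 153:
  Iteration 1: i = 0 -> i = 11
  Iteration 2: i = 11 -> i = 22
  Iteration 3: i = 22 -> i = 33
  Iteration 4: i = 33 -> i = 44
  Iteration 5: i = 44 -> i = 55
  Iteration 6: i = 55 -> i = 66
  Iteration 7: i = 66 -> i = 77
  Iteration 8: i = 77 -> i = 88
  ... continuing ...
Total iterations = ceil(153/11) = 14


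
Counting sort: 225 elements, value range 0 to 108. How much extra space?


n = 225 (output array)
k = 109 (count array for 109 distinct values)
Extra space = 225 + 109 = 334


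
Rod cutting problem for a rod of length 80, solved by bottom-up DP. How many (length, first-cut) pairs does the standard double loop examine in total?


For each subproblem length i = 1..80, the inner loop considers i possible first cuts.
Total = 1 + 2 + ... + 80
= 80*(80+1)/2
= 80*81/2 = 3240


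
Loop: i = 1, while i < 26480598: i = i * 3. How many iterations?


i multiplies by 3 each step:
i = 1 -> 3 -> 9 -> 27 -> 81 -> 243 -> 729 -> 2187 -> 6561 -> 19683 -> 59049 -> 177147 -> 531441 -> 1594323 -> 4782969 -> 14348907 -> 43046721 (stop)
Iterations = ceil(log_3(26480598)) = 16


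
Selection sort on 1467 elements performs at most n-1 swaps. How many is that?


Each of the 1466 passes places one element in its final position.
Pass 1: swap minimum into position 0
Pass 2: swap minimum of remaining into position 1
...
Pass 1466: last two elements, one swap
Maximum swaps = 1467 - 1 = 1466


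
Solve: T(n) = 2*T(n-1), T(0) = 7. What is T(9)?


Unrolling:
T(9) = 2*T(8) = 2^2*T(7) = ... = 2^9*T(0)
= 2^9 * 7
= 512 * 7 = 3584


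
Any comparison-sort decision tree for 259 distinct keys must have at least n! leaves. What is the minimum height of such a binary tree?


A binary decision tree of height h has at most 2^h leaves and needs at least n! of them, so h >= ceil(log2(n!)).
259! is far too large to multiply out, so use Stirling's series:
  ln(n!) ~ n ln n - n + (1/2) ln(2 pi n) + 1/(12n)  (error below 1/(360 n^3), negligible here)
  ln(259) = 5.5568281
  n ln n = 259 * 5.5568281 = 1439.2185
  (1/2) ln(2 pi * 259) = (1/2) ln(1627.3450) = 3.6974
  1/(12*259) = 0.0003
  ln(259!) ~ 1439.2185 - 259 + 3.6974 + 0.0003 = 1183.9162
Convert to base 2: log2(259!) = 1183.9162 / ln 2 = 1183.9162 / 0.69314718 = 1708.0300
ceil(1708.0300) = 1709


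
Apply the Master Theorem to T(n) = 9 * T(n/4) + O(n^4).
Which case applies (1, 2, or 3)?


The Master Theorem: T(n) = a*T(n/b) + O(n^c)
  a = 9, b = 4, c = 4
log_b(a) = log_4(9) ~ 1.585
Compare b^c with a: 4^4 = 256 > 9, so c > log_b(a).
Since c > log_b(a), Case 3 applies.
T(n) = O(n^4)
Master Theorem case = 3


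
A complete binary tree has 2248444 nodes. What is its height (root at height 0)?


In a complete binary tree, level k holds nodes 2^k .. 2^(k+1)-1 (1-indexed).
Height = floor(log2(n)) = floor(log2(2248444)) = 21
Check: 2^21 = 2097152 <= 2248444 < 4194304 = 2^22


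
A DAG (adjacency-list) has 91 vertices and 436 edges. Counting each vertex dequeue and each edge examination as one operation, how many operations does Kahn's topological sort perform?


V = 91 (vertex processing)
E = 436 (edge processing)
V + E = 91 + 436 = 527


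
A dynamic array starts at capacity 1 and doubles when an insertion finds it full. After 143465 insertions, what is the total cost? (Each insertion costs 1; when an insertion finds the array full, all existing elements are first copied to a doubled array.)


Insertion cost: 143465 (one per element)
Resizes occur just before inserting elements 2, 3, 5, 9, ...
Elements copied at each resize: 1 + 2 + 4 + 8 + 16 + 32 + 64 + 128 + 256 + 512 + 1024 + 2048 + 4096 + 8192 + 16384 + 32768 + 65536 + 131072
Sum of copies = 262143 (geometric series: 2^k - 1)
Total = 143465 + 262143 = 405608


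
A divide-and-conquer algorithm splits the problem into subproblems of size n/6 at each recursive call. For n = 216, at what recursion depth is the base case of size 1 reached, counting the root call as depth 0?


At each depth, the problem size is divided by 6:
  Depth 0: problem size = 216
  Depth 1: problem size = 36
  Depth 2: problem size = 6
  Depth 3: problem size = 1 (base case)
The base case is reached at depth log_6(216) = 3 (the tree has 4 levels counting depth 0, but the depth asked for is 3).
Recursion depth = 3


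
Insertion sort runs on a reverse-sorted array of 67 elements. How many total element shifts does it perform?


Sum of shifts = 1 + 2 + 3 + ... + 66
= 67 * 66 / 2
= 4422 / 2
= 2211


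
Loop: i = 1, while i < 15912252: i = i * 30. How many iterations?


i multiplies by 30 each step:
i = 1 -> 30 -> 900 -> 27000 -> 810000 -> 24300000 (stop)
Iterations = ceil(log_30(15912252)) = 5


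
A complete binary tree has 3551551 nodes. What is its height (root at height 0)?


In a complete binary tree, level k holds nodes 2^k .. 2^(k+1)-1 (1-indexed).
Height = floor(log2(n)) = floor(log2(3551551)) = 21
Check: 2^21 = 2097152 <= 3551551 < 4194304 = 2^22


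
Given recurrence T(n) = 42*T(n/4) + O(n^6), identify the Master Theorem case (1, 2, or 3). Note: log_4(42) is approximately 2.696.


Master Theorem parameters: a=42, b=4, c=6
log_b(a) = 2.696
Compare b^c with a: 4^6 = 4096 > 42, so c > log_b(a).
Comparing c=6 vs log_b(a)=2.696:
6 > 2.696 => Case 3
Result: T(n) = O(n^6)
Master Theorem case = 3


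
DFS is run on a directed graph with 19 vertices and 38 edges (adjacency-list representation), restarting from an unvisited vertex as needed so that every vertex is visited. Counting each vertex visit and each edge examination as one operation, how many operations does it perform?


A full DFS traversal processes each vertex exactly once (push/pop on stack).
Each directed edge is examined once.
V = 19, E = 38
V + E = 57


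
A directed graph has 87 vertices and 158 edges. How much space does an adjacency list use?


Adjacency list: one list head per vertex + one entry per edge
Vertex heads: 87
Edge entries: 158
Total = 87 + 158 = 245


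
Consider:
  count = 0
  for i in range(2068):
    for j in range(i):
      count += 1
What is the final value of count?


For each i, the inner loop runs i times:
  i=0: inner runs 0 times
  i=1: inner runs 1 time
  i=2: inner runs 2 times
  i=3: inner runs 3 times
  i=4: inner runs 4 times
  i=5: inner runs 5 times
  i=6: inner runs 6 times
  i=7: inner runs 7 times
  ...
Total = 0 + 1 + 2 + ... + 2067 = 2068*(2068-1)/2 = 2137278


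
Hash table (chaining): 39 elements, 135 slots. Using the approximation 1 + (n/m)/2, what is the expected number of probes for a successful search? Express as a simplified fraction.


Computing expected probes:
alpha = 39/135
= 1 + alpha/2
= 1 + 39/(2*135)
= (2*135 + 39) / (2*135)
= 309/270 = 103/90


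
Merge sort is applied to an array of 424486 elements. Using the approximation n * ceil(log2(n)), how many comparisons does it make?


Merge sort divides the array into halves recursively.
Number of levels = ceil(log2(424486)) = 19
At each level, approximately n = 424486 comparisons are needed for merging.
Total comparisons ~ n * ceil(log2(n)) = 424486 * 19 = 8065234


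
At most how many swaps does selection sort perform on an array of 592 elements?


Each of the 591 passes places one element in its final position.
Pass 1: swap minimum into position 0
Pass 2: swap minimum of remaining into position 1
...
Pass 591: last two elements, one swap
Maximum swaps = 592 - 1 = 591


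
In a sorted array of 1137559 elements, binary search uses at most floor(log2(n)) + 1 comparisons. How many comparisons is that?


Halving sequence: 1137559 -> 568779 -> 284389 -> 142194 -> 71097 -> 35548 -> 17774 -> 8887 -> 4443 -> 2221 -> 1110 -> 555 -> 277 -> 138 -> 69 -> 34 -> 17 -> 8 -> 4 -> 2 -> 1
Number of halvings = 20
Max comparisons = 20 + 1 = 21


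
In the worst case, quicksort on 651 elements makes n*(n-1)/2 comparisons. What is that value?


Sum of comparisons per partition:
650 + 649 + ... + 1 + 0
= 651 * (651 - 1) / 2
= 651 * 650 / 2
= 211575


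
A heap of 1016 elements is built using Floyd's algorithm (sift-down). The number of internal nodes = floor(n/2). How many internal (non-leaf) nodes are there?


Leaf nodes occupy roughly half the array.
Sift-down is called for each internal node, starting from the last one.
Internal nodes = floor(n/2) = floor(1016/2) = 508


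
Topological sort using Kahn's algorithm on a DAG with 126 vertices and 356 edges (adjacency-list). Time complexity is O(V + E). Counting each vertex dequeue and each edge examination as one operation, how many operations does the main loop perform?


Kahn's algorithm:
  1. Compute in-degrees: O(V + E)
  2. Process queue: each vertex dequeued once (O(V))
     each edge examined once (O(E))
Total = V + E = 126 + 356 = 482


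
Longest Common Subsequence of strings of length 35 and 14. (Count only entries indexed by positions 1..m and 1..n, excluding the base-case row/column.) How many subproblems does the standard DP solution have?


DP table indexed by positions in both strings.
First string: 35 positions
Second string: 14 positions
Total = 35 * 14 = 490


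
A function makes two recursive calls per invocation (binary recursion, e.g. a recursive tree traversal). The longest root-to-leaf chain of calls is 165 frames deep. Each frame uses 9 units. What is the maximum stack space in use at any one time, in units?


Binary recursion: the two calls run one after the other, so only one root-to-leaf chain of frames is on the stack at a time.
Maximum depth (longest chain) = 165 frames
Each frame = 9 units
Max stack space = 165 * 9 = 1485


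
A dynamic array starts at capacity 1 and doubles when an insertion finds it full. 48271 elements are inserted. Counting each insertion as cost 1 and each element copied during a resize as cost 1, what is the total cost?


n = 48271
Insertion costs: 48271
Resizes copy 1, 2, 4, ... up to the largest power of 2 that is <= n-1 = 48270, i.e. 32768.
Copy costs = 1 + 2 + 4 + 8 + 16 + 32 + 64 + 128 + 256 + 512 + 1024 + 2048 + 4096 + 8192 + 16384 + 32768 = 65535
Total = 48271 + 65535 = 113806


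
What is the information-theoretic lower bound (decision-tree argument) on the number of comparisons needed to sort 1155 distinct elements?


A binary decision tree of height h has at most 2^h leaves and needs at least n! of them, so h >= ceil(log2(n!)).
1155! is far too large to multiply out, so use Stirling's series:
  ln(n!) ~ n ln n - n + (1/2) ln(2 pi n) + 1/(12n)  (error below 1/(360 n^3), negligible here)
  ln(1155) = 7.0518556
  n ln n = 1155 * 7.0518556 = 8144.8932
  (1/2) ln(2 pi * 1155) = (1/2) ln(7257.0790) = 4.4449
  1/(12*1155) = 0.0001
  ln(1155!) ~ 8144.8932 - 1155 + 4.4449 + 0.0001 = 6994.3382
Convert to base 2: log2(1155!) = 6994.3382 / ln 2 = 6994.3382 / 0.69314718 = 10090.6970
ceil(10090.6970) = 10091


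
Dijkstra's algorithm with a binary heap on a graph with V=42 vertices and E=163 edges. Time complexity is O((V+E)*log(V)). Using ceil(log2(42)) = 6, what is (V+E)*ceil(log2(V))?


Dijkstra with a binary heap: each vertex is extracted once, each edge may relax once.
Each heap operation costs O(log V).
V + E = 42 + 163 = 205
ceil(log2(42)) = 6 (since 2^5 = 32 < 42 <= 64 = 2^6)
Total heap work = (V+E) * ceil(log2(V)) = 205 * 6 = 1230


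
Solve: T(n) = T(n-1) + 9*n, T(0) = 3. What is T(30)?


Expanding the recurrence:
T(30) = T(29) + 9*30
       = T(28) + 9*29 + 9*30
       ...
       = T(0) + 9*(1 + 2 + ... + 30)
       = 3 + 9 * 30*31/2
       = 3 + 9 * 465
       = 3 + 4185 = 4188


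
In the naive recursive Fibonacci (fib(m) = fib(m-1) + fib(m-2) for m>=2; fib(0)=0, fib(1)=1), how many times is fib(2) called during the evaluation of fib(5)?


Let N(m) = number of times fib(m) is called while evaluating fib(5).
N(5) = 1 (the initial call).
N(4) = 1 (only fib(5) calls it).
For 1 <= m <= 3: fib(m) is called by fib(m+1) and fib(m+2), so
  N(m) = N(m+1) + N(m+2).
fib(0) is called only by fib(2), so N(0) = N(2).
Walk down from m=5:
  N(5)=1, N(4)=1, N(3)=2, N(2)=3
N(2) = 3
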